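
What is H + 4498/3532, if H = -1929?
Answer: -3404365/1766 ≈ -1927.7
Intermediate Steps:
H + 4498/3532 = -1929 + 4498/3532 = -1929 + 4498*(1/3532) = -1929 + 2249/1766 = -3404365/1766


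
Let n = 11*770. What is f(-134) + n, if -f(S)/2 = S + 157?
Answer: 8424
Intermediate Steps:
f(S) = -314 - 2*S (f(S) = -2*(S + 157) = -2*(157 + S) = -314 - 2*S)
n = 8470
f(-134) + n = (-314 - 2*(-134)) + 8470 = (-314 + 268) + 8470 = -46 + 8470 = 8424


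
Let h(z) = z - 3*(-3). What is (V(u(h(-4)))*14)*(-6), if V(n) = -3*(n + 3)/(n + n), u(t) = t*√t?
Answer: 126 + 378*√5/25 ≈ 159.81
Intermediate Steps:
h(z) = 9 + z (h(z) = z + 9 = 9 + z)
u(t) = t^(3/2)
V(n) = -3*(3 + n)/(2*n)
(V(u(h(-4)))*14)*(-6) = ((3*(-3 - (9 - 4)^(3/2))/(2*((9 - 4)^(3/2))))*14)*(-6) = ((3*(-3 - 5^(3/2))/(2*(5^(3/2))))*14)*(-6) = ((3*(-3 - 5*√5)/(2*((5*√5))))*14)*(-6) = ((3*(√5/25)*(-3 - 5*√5)/2)*14)*(-6) = ((3*√5*(-3 - 5*√5)/50)*14)*(-6) = (21*√5*(-3 - 5*√5)/25)*(-6) = -126*√5*(-3 - 5*√5)/25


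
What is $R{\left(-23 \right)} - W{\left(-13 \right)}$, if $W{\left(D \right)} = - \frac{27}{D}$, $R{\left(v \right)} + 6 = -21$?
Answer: $- \frac{378}{13} \approx -29.077$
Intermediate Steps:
$R{\left(v \right)} = -27$ ($R{\left(v \right)} = -6 - 21 = -27$)
$R{\left(-23 \right)} - W{\left(-13 \right)} = -27 - - \frac{27}{-13} = -27 - \left(-27\right) \left(- \frac{1}{13}\right) = -27 - \frac{27}{13} = - \frac{378}{13}$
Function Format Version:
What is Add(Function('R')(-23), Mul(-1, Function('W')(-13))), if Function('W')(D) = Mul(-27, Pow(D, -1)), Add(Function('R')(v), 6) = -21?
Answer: Rational(-378, 13) ≈ -29.077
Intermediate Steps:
Function('R')(v) = -27 (Function('R')(v) = Add(-6, -21) = -27)
Add(Function('R')(-23), Mul(-1, Function('W')(-13))) = Add(-27, Mul(-1, Mul(-27, Pow(-13, -1)))) = Add(-27, Mul(-1, Mul(-27, Rational(-1, 13)))) = Add(-27, Mul(-1, Rational(27, 13))) = Add(-27, Rational(-27, 13)) = Rational(-378, 13)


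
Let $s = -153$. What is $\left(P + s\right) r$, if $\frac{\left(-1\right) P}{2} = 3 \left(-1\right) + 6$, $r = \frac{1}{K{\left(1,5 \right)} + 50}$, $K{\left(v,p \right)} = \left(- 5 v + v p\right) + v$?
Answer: $- \frac{53}{17} \approx -3.1176$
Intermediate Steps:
$K{\left(v,p \right)} = - 4 v + p v$ ($K{\left(v,p \right)} = \left(- 5 v + p v\right) + v = - 4 v + p v$)
$r = \frac{1}{51}$ ($r = \frac{1}{1 \left(-4 + 5\right) + 50} = \frac{1}{1 \cdot 1 + 50} = \frac{1}{1 + 50} = \frac{1}{51} \approx 0.019608$)
$P = -6$ ($P = - 2 \left(3 \left(-1\right) + 6\right) = - 2 \left(-3 + 6\right) = \left(-2\right) 3 = -6$)
$\left(P + s\right) r = \left(-6 - 153\right) \frac{1}{51} = \left(-159\right) \frac{1}{51} = - \frac{53}{17}$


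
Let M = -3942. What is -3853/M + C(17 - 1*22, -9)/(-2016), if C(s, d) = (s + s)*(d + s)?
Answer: 14317/15768 ≈ 0.90798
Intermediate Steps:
C(s, d) = 2*s*(d + s) (C(s, d) = (2*s)*(d + s) = 2*s*(d + s))
-3853/M + C(17 - 1*22, -9)/(-2016) = -3853/(-3942) + (2*(17 - 1*22)*(-9 + (17 - 1*22)))/(-2016) = -3853*(-1/3942) + (2*(17 - 22)*(-9 + (17 - 22)))*(-1/2016) = 3853/3942 + (2*(-5)*(-9 - 5))*(-1/2016) = 3853/3942 + (2*(-5)*(-14))*(-1/2016) = 3853/3942 + 140*(-1/2016) = 3853/3942 - 5/72 = 14317/15768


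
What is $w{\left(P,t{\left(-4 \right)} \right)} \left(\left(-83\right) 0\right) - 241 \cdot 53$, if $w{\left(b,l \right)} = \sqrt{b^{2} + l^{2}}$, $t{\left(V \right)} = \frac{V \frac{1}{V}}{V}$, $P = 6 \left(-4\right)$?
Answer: $-12773$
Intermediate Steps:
$P = -24$
$t{\left(V \right)} = \frac{1}{V}$ ($t{\left(V \right)} = 1 \frac{1}{V} = \frac{1}{V}$)
$w{\left(P,t{\left(-4 \right)} \right)} \left(\left(-83\right) 0\right) - 241 \cdot 53 = \sqrt{\left(-24\right)^{2} + \left(\frac{1}{-4}\right)^{2}} \left(\left(-83\right) 0\right) - 241 \cdot 53 = \sqrt{576 + \left(- \frac{1}{4}\right)^{2}} \cdot 0 - 12773 = \sqrt{576 + \frac{1}{16}} \cdot 0 - 12773 = \sqrt{\frac{9217}{16}} \cdot 0 - 12773 = \frac{\sqrt{9217}}{4} \cdot 0 - 12773 = 0 - 12773 = -12773$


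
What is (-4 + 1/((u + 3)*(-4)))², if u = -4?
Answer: 225/16 ≈ 14.063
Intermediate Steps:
(-4 + 1/((u + 3)*(-4)))² = (-4 + 1/((-4 + 3)*(-4)))² = (-4 + 1/(-1*(-4)))² = (-4 + 1/4)² = (-4 + ¼)² = (-15/4)² = 225/16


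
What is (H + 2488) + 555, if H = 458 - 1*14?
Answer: 3487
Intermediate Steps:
H = 444 (H = 458 - 14 = 444)
(H + 2488) + 555 = (444 + 2488) + 555 = 2932 + 555 = 3487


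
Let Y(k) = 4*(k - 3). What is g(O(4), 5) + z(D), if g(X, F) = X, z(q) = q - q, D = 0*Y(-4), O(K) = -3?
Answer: -3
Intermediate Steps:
Y(k) = -12 + 4*k (Y(k) = 4*(-3 + k) = -12 + 4*k)
D = 0 (D = 0*(-12 + 4*(-4)) = 0*(-12 - 16) = 0*(-28) = 0)
z(q) = 0
g(O(4), 5) + z(D) = -3 + 0 = -3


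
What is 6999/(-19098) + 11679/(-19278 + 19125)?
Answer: -162757/2122 ≈ -76.700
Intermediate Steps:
6999/(-19098) + 11679/(-19278 + 19125) = 6999*(-1/19098) + 11679/(-153) = -2333/6366 + 11679*(-1/153) = -2333/6366 - 229/3 = -162757/2122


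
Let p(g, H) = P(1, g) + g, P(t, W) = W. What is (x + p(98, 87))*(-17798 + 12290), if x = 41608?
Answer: -230256432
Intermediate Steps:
p(g, H) = 2*g (p(g, H) = g + g = 2*g)
(x + p(98, 87))*(-17798 + 12290) = (41608 + 2*98)*(-17798 + 12290) = (41608 + 196)*(-5508) = 41804*(-5508) = -230256432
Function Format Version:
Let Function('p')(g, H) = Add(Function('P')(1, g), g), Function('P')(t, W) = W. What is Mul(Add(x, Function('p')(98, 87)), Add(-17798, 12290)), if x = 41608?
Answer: -230256432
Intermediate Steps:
Function('p')(g, H) = Mul(2, g) (Function('p')(g, H) = Add(g, g) = Mul(2, g))
Mul(Add(x, Function('p')(98, 87)), Add(-17798, 12290)) = Mul(Add(41608, Mul(2, 98)), Add(-17798, 12290)) = Mul(Add(41608, 196), -5508) = Mul(41804, -5508) = -230256432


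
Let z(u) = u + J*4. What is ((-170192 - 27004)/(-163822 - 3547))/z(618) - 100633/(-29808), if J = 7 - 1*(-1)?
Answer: 5476863496709/1621403924400 ≈ 3.3779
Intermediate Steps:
J = 8 (J = 7 + 1 = 8)
z(u) = 32 + u (z(u) = u + 8*4 = u + 32 = 32 + u)
((-170192 - 27004)/(-163822 - 3547))/z(618) - 100633/(-29808) = ((-170192 - 27004)/(-163822 - 3547))/(32 + 618) - 100633/(-29808) = -197196/(-167369)/650 - 100633*(-1/29808) = -197196*(-1/167369)*(1/650) + 100633/29808 = (197196/167369)*(1/650) + 100633/29808 = 98598/54394925 + 100633/29808 = 5476863496709/1621403924400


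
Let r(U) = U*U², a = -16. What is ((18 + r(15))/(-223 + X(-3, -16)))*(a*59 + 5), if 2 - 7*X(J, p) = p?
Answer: 22302189/1543 ≈ 14454.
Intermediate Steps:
X(J, p) = 2/7 - p/7
r(U) = U³
((18 + r(15))/(-223 + X(-3, -16)))*(a*59 + 5) = ((18 + 15³)/(-223 + (2/7 - ⅐*(-16))))*(-16*59 + 5) = ((18 + 3375)/(-223 + (2/7 + 16/7)))*(-944 + 5) = (3393/(-223 + 18/7))*(-939) = (3393/(-1543/7))*(-939) = (3393*(-7/1543))*(-939) = -23751/1543*(-939) = 22302189/1543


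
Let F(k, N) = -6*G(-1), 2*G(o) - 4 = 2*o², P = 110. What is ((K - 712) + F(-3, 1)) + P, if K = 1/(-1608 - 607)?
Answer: -1373301/2215 ≈ -620.00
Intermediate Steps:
G(o) = 2 + o² (G(o) = 2 + (2*o²)/2 = 2 + o²)
F(k, N) = -18 (F(k, N) = -6*(2 + (-1)²) = -6*(2 + 1) = -6*3 = -18)
K = -1/2215 (K = 1/(-2215) = -1/2215 ≈ -0.00045147)
((K - 712) + F(-3, 1)) + P = ((-1/2215 - 712) - 18) + 110 = (-1577081/2215 - 18) + 110 = -1616951/2215 + 110 = -1373301/2215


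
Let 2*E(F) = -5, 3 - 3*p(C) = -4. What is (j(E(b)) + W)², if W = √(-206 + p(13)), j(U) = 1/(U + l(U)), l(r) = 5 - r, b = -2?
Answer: -15272/75 + 2*I*√1833/15 ≈ -203.63 + 5.7085*I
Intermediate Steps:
p(C) = 7/3 (p(C) = 1 - ⅓*(-4) = 1 + 4/3 = 7/3)
E(F) = -5/2 (E(F) = (½)*(-5) = -5/2)
j(U) = ⅕ (j(U) = 1/(U + (5 - U)) = 1/5 = ⅕)
W = I*√1833/3 (W = √(-206 + 7/3) = √(-611/3) = I*√1833/3 ≈ 14.271*I)
(j(E(b)) + W)² = (⅕ + I*√1833/3)²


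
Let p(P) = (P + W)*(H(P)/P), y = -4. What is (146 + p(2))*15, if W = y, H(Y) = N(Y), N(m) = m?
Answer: 2160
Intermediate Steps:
H(Y) = Y
W = -4
p(P) = -4 + P (p(P) = (P - 4)*(P/P) = (-4 + P)*1 = -4 + P)
(146 + p(2))*15 = (146 + (-4 + 2))*15 = (146 - 2)*15 = 144*15 = 2160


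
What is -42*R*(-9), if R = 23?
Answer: 8694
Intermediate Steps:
-42*R*(-9) = -42*23*(-9) = -966*(-9) = 8694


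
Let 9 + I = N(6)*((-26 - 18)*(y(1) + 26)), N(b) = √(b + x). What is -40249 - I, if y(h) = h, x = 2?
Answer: -40240 + 2376*√2 ≈ -36880.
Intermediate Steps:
N(b) = √(2 + b) (N(b) = √(b + 2) = √(2 + b))
I = -9 - 2376*√2 (I = -9 + √(2 + 6)*((-26 - 18)*(1 + 26)) = -9 + √8*(-44*27) = -9 + (2*√2)*(-1188) = -9 - 2376*√2 ≈ -3369.2)
-40249 - I = -40249 - (-9 - 2376*√2) = -40249 + (9 + 2376*√2) = -40240 + 2376*√2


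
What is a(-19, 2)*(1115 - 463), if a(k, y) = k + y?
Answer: -11084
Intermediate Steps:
a(-19, 2)*(1115 - 463) = (-19 + 2)*(1115 - 463) = -17*652 = -11084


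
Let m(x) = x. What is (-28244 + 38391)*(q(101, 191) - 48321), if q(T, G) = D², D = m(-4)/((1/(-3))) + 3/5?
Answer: -12217556232/25 ≈ -4.8870e+8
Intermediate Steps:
D = 63/5 (D = -4/(1/(-3)) + 3/5 = -4/(1*(-⅓)) + 3*(⅕) = -4/(-⅓) + ⅗ = -4*(-3) + ⅗ = 12 + ⅗ = 63/5 ≈ 12.600)
q(T, G) = 3969/25 (q(T, G) = (63/5)² = 3969/25)
(-28244 + 38391)*(q(101, 191) - 48321) = (-28244 + 38391)*(3969/25 - 48321) = 10147*(-1204056/25) = -12217556232/25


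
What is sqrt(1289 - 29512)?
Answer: 13*I*sqrt(167) ≈ 168.0*I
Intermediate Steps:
sqrt(1289 - 29512) = sqrt(-28223) = 13*I*sqrt(167)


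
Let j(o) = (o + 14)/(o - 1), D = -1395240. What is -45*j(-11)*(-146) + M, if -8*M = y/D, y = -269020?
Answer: -916686131/558096 ≈ -1642.5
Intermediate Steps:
j(o) = (14 + o)/(-1 + o)
M = -13451/558096 (M = -(-67255)/(2*(-1395240)) = -(-67255)*(-1)/(2*1395240) = -⅛*13451/69762 = -13451/558096 ≈ -0.024102)
-45*j(-11)*(-146) + M = -45*(14 - 11)/(-1 - 11)*(-146) - 13451/558096 = -45*3/(-12)*(-146) - 13451/558096 = -(-15)*3/4*(-146) - 13451/558096 = -45*(-¼)*(-146) - 13451/558096 = (45/4)*(-146) - 13451/558096 = -3285/2 - 13451/558096 = -916686131/558096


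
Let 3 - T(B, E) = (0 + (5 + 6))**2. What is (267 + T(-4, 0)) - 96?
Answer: 53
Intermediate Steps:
T(B, E) = -118 (T(B, E) = 3 - (0 + (5 + 6))**2 = 3 - (0 + 11)**2 = 3 - 1*11**2 = 3 - 1*121 = 3 - 121 = -118)
(267 + T(-4, 0)) - 96 = (267 - 118) - 96 = 149 - 96 = 53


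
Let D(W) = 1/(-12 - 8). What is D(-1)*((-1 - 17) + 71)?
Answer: -53/20 ≈ -2.6500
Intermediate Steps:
D(W) = -1/20 (D(W) = 1/(-20) = -1/20)
D(-1)*((-1 - 17) + 71) = -((-1 - 17) + 71)/20 = -(-18 + 71)/20 = -1/20*53 = -53/20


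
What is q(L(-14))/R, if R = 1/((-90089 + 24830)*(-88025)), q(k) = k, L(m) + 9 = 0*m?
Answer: -51699811275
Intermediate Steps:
L(m) = -9 (L(m) = -9 + 0*m = -9 + 0 = -9)
R = 1/5744423475 (R = -1/88025/(-65259) = -1/65259*(-1/88025) = 1/5744423475 ≈ 1.7408e-10)
q(L(-14))/R = -9/1/5744423475 = -9*5744423475 = -51699811275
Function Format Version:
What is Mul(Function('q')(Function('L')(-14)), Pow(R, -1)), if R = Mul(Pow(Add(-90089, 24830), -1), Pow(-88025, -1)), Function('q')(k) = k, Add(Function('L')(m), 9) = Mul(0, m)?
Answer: -51699811275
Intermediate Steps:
Function('L')(m) = -9 (Function('L')(m) = Add(-9, Mul(0, m)) = Add(-9, 0) = -9)
R = Rational(1, 5744423475) (R = Mul(Pow(-65259, -1), Rational(-1, 88025)) = Mul(Rational(-1, 65259), Rational(-1, 88025)) = Rational(1, 5744423475) ≈ 1.7408e-10)
Mul(Function('q')(Function('L')(-14)), Pow(R, -1)) = Mul(-9, Pow(Rational(1, 5744423475), -1)) = Mul(-9, 5744423475) = -51699811275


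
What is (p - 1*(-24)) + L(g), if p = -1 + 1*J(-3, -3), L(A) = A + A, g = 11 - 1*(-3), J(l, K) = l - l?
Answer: 51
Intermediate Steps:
J(l, K) = 0
g = 14 (g = 11 + 3 = 14)
L(A) = 2*A
p = -1 (p = -1 + 1*0 = -1 + 0 = -1)
(p - 1*(-24)) + L(g) = (-1 - 1*(-24)) + 2*14 = (-1 + 24) + 28 = 23 + 28 = 51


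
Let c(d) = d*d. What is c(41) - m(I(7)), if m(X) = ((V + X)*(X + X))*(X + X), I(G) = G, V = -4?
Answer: 1093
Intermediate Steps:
m(X) = 4*X²*(-4 + X) (m(X) = ((-4 + X)*(X + X))*(X + X) = ((-4 + X)*(2*X))*(2*X) = (2*X*(-4 + X))*(2*X) = 4*X²*(-4 + X))
c(d) = d²
c(41) - m(I(7)) = 41² - 4*7²*(-4 + 7) = 1681 - 4*49*3 = 1681 - 1*588 = 1681 - 588 = 1093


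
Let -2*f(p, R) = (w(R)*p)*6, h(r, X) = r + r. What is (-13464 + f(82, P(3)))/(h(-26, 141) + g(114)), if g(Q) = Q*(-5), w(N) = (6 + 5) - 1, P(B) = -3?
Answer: 7962/311 ≈ 25.601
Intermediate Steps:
w(N) = 10 (w(N) = 11 - 1 = 10)
g(Q) = -5*Q
h(r, X) = 2*r
f(p, R) = -30*p (f(p, R) = -10*p*6/2 = -30*p)
(-13464 + f(82, P(3)))/(h(-26, 141) + g(114)) = (-13464 - 30*82)/(2*(-26) - 5*114) = (-13464 - 2460)/(-52 - 570) = -15924/(-622) = -15924*(-1/622) = 7962/311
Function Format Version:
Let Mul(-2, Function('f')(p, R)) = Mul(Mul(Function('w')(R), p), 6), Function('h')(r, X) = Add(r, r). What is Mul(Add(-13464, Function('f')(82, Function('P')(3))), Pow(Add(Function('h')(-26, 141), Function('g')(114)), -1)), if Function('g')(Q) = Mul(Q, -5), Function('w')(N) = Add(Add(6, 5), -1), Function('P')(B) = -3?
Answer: Rational(7962, 311) ≈ 25.601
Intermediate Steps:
Function('w')(N) = 10 (Function('w')(N) = Add(11, -1) = 10)
Function('g')(Q) = Mul(-5, Q)
Function('h')(r, X) = Mul(2, r)
Function('f')(p, R) = Mul(-30, p) (Function('f')(p, R) = Mul(Rational(-1, 2), Mul(Mul(10, p), 6)) = Mul(Rational(-1, 2), Mul(60, p)) = Mul(-30, p))
Mul(Add(-13464, Function('f')(82, Function('P')(3))), Pow(Add(Function('h')(-26, 141), Function('g')(114)), -1)) = Mul(Add(-13464, Mul(-30, 82)), Pow(Add(Mul(2, -26), Mul(-5, 114)), -1)) = Mul(Add(-13464, -2460), Pow(Add(-52, -570), -1)) = Mul(-15924, Pow(-622, -1)) = Mul(-15924, Rational(-1, 622)) = Rational(7962, 311)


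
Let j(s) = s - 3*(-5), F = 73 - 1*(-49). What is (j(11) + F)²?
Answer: 21904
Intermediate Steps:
F = 122 (F = 73 + 49 = 122)
j(s) = 15 + s (j(s) = s + 15 = 15 + s)
(j(11) + F)² = ((15 + 11) + 122)² = (26 + 122)² = 148² = 21904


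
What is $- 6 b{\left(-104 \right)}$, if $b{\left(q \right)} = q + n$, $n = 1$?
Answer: $618$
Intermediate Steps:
$b{\left(q \right)} = 1 + q$ ($b{\left(q \right)} = q + 1 = 1 + q$)
$- 6 b{\left(-104 \right)} = - 6 \left(1 - 104\right) = \left(-6\right) \left(-103\right) = 618$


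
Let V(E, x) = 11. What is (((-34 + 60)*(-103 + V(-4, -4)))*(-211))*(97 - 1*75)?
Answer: 11103664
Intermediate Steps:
(((-34 + 60)*(-103 + V(-4, -4)))*(-211))*(97 - 1*75) = (((-34 + 60)*(-103 + 11))*(-211))*(97 - 1*75) = ((26*(-92))*(-211))*(97 - 75) = -2392*(-211)*22 = 504712*22 = 11103664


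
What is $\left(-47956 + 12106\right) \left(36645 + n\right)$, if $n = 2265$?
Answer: $-1394923500$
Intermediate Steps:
$\left(-47956 + 12106\right) \left(36645 + n\right) = \left(-47956 + 12106\right) \left(36645 + 2265\right) = \left(-35850\right) 38910 = -1394923500$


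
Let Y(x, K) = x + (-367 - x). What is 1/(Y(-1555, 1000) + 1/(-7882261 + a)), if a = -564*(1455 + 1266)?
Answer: -9416905/3456004136 ≈ -0.0027248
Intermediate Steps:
Y(x, K) = -367
a = -1534644 (a = -564*2721 = -1534644)
1/(Y(-1555, 1000) + 1/(-7882261 + a)) = 1/(-367 + 1/(-7882261 - 1534644)) = 1/(-367 + 1/(-9416905)) = 1/(-367 - 1/9416905) = 1/(-3456004136/9416905) = -9416905/3456004136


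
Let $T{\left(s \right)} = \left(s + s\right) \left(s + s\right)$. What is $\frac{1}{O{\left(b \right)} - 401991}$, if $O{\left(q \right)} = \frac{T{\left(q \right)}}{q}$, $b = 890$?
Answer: $- \frac{1}{398431} \approx -2.5098 \cdot 10^{-6}$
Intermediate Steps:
$T{\left(s \right)} = 4 s^{2}$ ($T{\left(s \right)} = 2 s 2 s = 4 s^{2}$)
$O{\left(q \right)} = 4 q$ ($O{\left(q \right)} = \frac{4 q^{2}}{q} = 4 q$)
$\frac{1}{O{\left(b \right)} - 401991} = \frac{1}{4 \cdot 890 - 401991} = \frac{1}{3560 - 401991} = \frac{1}{-398431} = - \frac{1}{398431}$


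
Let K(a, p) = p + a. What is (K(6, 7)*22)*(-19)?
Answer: -5434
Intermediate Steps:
K(a, p) = a + p
(K(6, 7)*22)*(-19) = ((6 + 7)*22)*(-19) = (13*22)*(-19) = 286*(-19) = -5434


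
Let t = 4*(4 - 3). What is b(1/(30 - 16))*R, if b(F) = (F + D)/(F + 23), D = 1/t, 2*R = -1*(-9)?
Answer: 81/1292 ≈ 0.062693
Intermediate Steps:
t = 4 (t = 4*1 = 4)
R = 9/2 (R = (-1*(-9))/2 = (½)*9 = 9/2 ≈ 4.5000)
D = ¼ (D = 1/4 = ¼ ≈ 0.25000)
b(F) = (¼ + F)/(23 + F) (b(F) = (F + ¼)/(F + 23) = (¼ + F)/(23 + F))
b(1/(30 - 16))*R = ((¼ + 1/(30 - 16))/(23 + 1/(30 - 16)))*(9/2) = ((¼ + 1/14)/(23 + 1/14))*(9/2) = ((9/28)/(323/14))*(9/2) = ((14/323)*(9/28))*(9/2) = (9/646)*(9/2) = 81/1292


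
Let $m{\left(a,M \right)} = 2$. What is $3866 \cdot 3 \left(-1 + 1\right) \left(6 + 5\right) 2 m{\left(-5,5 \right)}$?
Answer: $0$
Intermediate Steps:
$3866 \cdot 3 \left(-1 + 1\right) \left(6 + 5\right) 2 m{\left(-5,5 \right)} = 3866 \cdot 3 \left(-1 + 1\right) \left(6 + 5\right) 2 \cdot 2 = 3866 \cdot 3 \cdot 0 \cdot 11 \cdot 2 \cdot 2 = 3866 \cdot 3 \cdot 0 \cdot 2 \cdot 2 = 3866 \cdot 0 \cdot 2 \cdot 2 = 3866 \cdot 0 \cdot 2 = 3866 \cdot 0 = 0$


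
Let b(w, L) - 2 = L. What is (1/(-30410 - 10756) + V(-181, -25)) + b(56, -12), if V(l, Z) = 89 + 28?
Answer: 4404761/41166 ≈ 107.00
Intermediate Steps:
V(l, Z) = 117
b(w, L) = 2 + L
(1/(-30410 - 10756) + V(-181, -25)) + b(56, -12) = (1/(-30410 - 10756) + 117) + (2 - 12) = (1/(-41166) + 117) - 10 = (-1/41166 + 117) - 10 = 4816421/41166 - 10 = 4404761/41166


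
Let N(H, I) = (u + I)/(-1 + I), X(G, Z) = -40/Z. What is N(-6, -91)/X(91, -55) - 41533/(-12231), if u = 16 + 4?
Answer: 40120699/9002016 ≈ 4.4569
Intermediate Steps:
u = 20
N(H, I) = (20 + I)/(-1 + I)
N(-6, -91)/X(91, -55) - 41533/(-12231) = ((20 - 91)/(-1 - 91))/((-40/(-55))) - 41533/(-12231) = (-71/(-92))/((-40*(-1/55))) - 41533*(-1/12231) = (-1/92*(-71))/(8/11) + 41533/12231 = (71/92)*(11/8) + 41533/12231 = 781/736 + 41533/12231 = 40120699/9002016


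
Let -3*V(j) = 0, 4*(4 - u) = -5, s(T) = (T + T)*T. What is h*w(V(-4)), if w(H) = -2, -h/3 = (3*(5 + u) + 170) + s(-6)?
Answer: 3273/2 ≈ 1636.5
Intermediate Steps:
s(T) = 2*T² (s(T) = (2*T)*T = 2*T²)
u = 21/4 (u = 4 - ¼*(-5) = 4 + 5/4 = 21/4 ≈ 5.2500)
V(j) = 0 (V(j) = -⅓*0 = 0)
h = -3273/4 (h = -3*((3*(5 + 21/4) + 170) + 2*(-6)²) = -3*((3*(41/4) + 170) + 2*36) = -3*((123/4 + 170) + 72) = -3*(803/4 + 72) = -3*1091/4 = -3273/4 ≈ -818.25)
h*w(V(-4)) = -3273/4*(-2) = 3273/2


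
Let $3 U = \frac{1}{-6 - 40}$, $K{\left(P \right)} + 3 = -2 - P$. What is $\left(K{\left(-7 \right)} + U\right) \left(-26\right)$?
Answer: $- \frac{3575}{69} \approx -51.812$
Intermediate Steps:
$K{\left(P \right)} = -5 - P$ ($K{\left(P \right)} = -3 - \left(2 + P\right) = -5 - P$)
$U = - \frac{1}{138}$ ($U = \frac{1}{3 \left(-6 - 40\right)} = \frac{1}{3 \left(-46\right)} = \frac{1}{3} \left(- \frac{1}{46}\right) = - \frac{1}{138} \approx -0.0072464$)
$\left(K{\left(-7 \right)} + U\right) \left(-26\right) = \left(\left(-5 - -7\right) - \frac{1}{138}\right) \left(-26\right) = \left(\left(-5 + 7\right) - \frac{1}{138}\right) \left(-26\right) = \left(2 - \frac{1}{138}\right) \left(-26\right) = \frac{275}{138} \left(-26\right) = - \frac{3575}{69}$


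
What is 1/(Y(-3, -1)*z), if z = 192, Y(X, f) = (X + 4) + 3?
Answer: 1/768 ≈ 0.0013021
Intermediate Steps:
Y(X, f) = 7 + X (Y(X, f) = (4 + X) + 3 = 7 + X)
1/(Y(-3, -1)*z) = 1/((7 - 3)*192) = 1/(4*192) = 1/768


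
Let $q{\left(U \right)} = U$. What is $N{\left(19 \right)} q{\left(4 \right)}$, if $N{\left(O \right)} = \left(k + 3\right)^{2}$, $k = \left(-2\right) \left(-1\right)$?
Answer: $100$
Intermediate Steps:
$k = 2$
$N{\left(O \right)} = 25$ ($N{\left(O \right)} = \left(2 + 3\right)^{2} = 5^{2} = 25$)
$N{\left(19 \right)} q{\left(4 \right)} = 25 \cdot 4 = 100$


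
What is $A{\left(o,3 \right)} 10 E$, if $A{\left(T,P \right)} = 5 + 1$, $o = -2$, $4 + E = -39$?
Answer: $-2580$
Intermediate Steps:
$E = -43$ ($E = -4 - 39 = -43$)
$A{\left(T,P \right)} = 6$
$A{\left(o,3 \right)} 10 E = 6 \cdot 10 \left(-43\right) = 60 \left(-43\right) = -2580$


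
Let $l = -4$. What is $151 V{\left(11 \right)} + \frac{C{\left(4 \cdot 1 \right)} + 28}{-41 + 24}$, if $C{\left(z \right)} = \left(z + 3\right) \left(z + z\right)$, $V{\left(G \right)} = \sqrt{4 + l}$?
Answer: $- \frac{84}{17} \approx -4.9412$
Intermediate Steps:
$V{\left(G \right)} = 0$ ($V{\left(G \right)} = \sqrt{4 - 4} = \sqrt{0} = 0$)
$C{\left(z \right)} = 2 z \left(3 + z\right)$ ($C{\left(z \right)} = \left(3 + z\right) 2 z = 2 z \left(3 + z\right)$)
$151 V{\left(11 \right)} + \frac{C{\left(4 \cdot 1 \right)} + 28}{-41 + 24} = 151 \cdot 0 + \frac{2 \cdot 4 \cdot 1 \left(3 + 4 \cdot 1\right) + 28}{-41 + 24} = 0 + \frac{2 \cdot 4 \left(3 + 4\right) + 28}{-17} = 0 + \left(2 \cdot 4 \cdot 7 + 28\right) \left(- \frac{1}{17}\right) = 0 + \left(56 + 28\right) \left(- \frac{1}{17}\right) = 0 + 84 \left(- \frac{1}{17}\right) = 0 - \frac{84}{17} = - \frac{84}{17}$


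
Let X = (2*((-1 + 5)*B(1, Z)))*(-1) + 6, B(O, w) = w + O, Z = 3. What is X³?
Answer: -17576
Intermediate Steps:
B(O, w) = O + w
X = -26 (X = (2*((-1 + 5)*(1 + 3)))*(-1) + 6 = (2*(4*4))*(-1) + 6 = (2*16)*(-1) + 6 = 32*(-1) + 6 = -32 + 6 = -26)
X³ = (-26)³ = -17576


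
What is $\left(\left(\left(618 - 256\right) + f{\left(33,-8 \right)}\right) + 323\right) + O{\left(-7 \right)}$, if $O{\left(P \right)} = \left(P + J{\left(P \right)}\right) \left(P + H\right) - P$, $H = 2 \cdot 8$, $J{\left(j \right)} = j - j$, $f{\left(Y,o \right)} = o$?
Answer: $621$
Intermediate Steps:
$J{\left(j \right)} = 0$
$H = 16$
$O{\left(P \right)} = - P + P \left(16 + P\right)$ ($O{\left(P \right)} = \left(P + 0\right) \left(P + 16\right) - P = P \left(16 + P\right) - P = - P + P \left(16 + P\right)$)
$\left(\left(\left(618 - 256\right) + f{\left(33,-8 \right)}\right) + 323\right) + O{\left(-7 \right)} = \left(\left(\left(618 - 256\right) - 8\right) + 323\right) - 7 \left(15 - 7\right) = \left(\left(362 - 8\right) + 323\right) - 56 = \left(354 + 323\right) - 56 = 677 - 56 = 621$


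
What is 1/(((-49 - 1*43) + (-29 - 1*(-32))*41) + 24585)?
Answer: 1/24616 ≈ 4.0624e-5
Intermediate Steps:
1/(((-49 - 1*43) + (-29 - 1*(-32))*41) + 24585) = 1/(((-49 - 43) + (-29 + 32)*41) + 24585) = 1/((-92 + 3*41) + 24585) = 1/((-92 + 123) + 24585) = 1/(31 + 24585) = 1/24616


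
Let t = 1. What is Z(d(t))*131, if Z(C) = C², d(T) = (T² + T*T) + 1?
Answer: 1179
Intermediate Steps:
d(T) = 1 + 2*T² (d(T) = (T² + T²) + 1 = 2*T² + 1 = 1 + 2*T²)
Z(d(t))*131 = (1 + 2*1²)²*131 = (1 + 2*1)²*131 = (1 + 2)²*131 = 3²*131 = 9*131 = 1179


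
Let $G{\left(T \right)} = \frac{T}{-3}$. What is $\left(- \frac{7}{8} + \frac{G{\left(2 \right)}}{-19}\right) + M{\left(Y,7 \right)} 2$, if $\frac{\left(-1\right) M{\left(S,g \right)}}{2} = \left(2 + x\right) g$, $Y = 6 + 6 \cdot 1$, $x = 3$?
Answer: $- \frac{64223}{456} \approx -140.84$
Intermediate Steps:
$Y = 12$ ($Y = 6 + 6 = 12$)
$G{\left(T \right)} = - \frac{T}{3}$ ($G{\left(T \right)} = T \left(- \frac{1}{3}\right) = - \frac{T}{3}$)
$M{\left(S,g \right)} = - 10 g$ ($M{\left(S,g \right)} = - 2 \left(2 + 3\right) g = - 2 \cdot 5 g = - 10 g$)
$\left(- \frac{7}{8} + \frac{G{\left(2 \right)}}{-19}\right) + M{\left(Y,7 \right)} 2 = \left(- \frac{7}{8} + \frac{\left(- \frac{1}{3}\right) 2}{-19}\right) + \left(-10\right) 7 \cdot 2 = \left(\left(-7\right) \frac{1}{8} - - \frac{2}{57}\right) - 140 = \left(- \frac{7}{8} + \frac{2}{57}\right) - 140 = - \frac{383}{456} - 140 = - \frac{64223}{456}$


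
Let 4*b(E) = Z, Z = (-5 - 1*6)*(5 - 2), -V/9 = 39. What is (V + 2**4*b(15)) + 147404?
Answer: 146921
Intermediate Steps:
V = -351 (V = -9*39 = -351)
Z = -33 (Z = (-5 - 6)*3 = -11*3 = -33)
b(E) = -33/4 (b(E) = (1/4)*(-33) = -33/4)
(V + 2**4*b(15)) + 147404 = (-351 + 2**4*(-33/4)) + 147404 = (-351 + 16*(-33/4)) + 147404 = (-351 - 132) + 147404 = -483 + 147404 = 146921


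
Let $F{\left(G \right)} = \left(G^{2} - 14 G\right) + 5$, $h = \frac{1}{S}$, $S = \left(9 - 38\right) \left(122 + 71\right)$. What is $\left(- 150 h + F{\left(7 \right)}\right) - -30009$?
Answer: $\frac{167714255}{5597} \approx 29965.0$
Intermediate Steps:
$S = -5597$ ($S = \left(-29\right) 193 = -5597$)
$h = - \frac{1}{5597}$ ($h = \frac{1}{-5597} = - \frac{1}{5597} \approx -0.00017867$)
$F{\left(G \right)} = 5 + G^{2} - 14 G$
$\left(- 150 h + F{\left(7 \right)}\right) - -30009 = \left(\left(-150\right) \left(- \frac{1}{5597}\right) + \left(5 + 7^{2} - 98\right)\right) - -30009 = \left(\frac{150}{5597} + \left(5 + 49 - 98\right)\right) + 30009 = \left(\frac{150}{5597} - 44\right) + 30009 = - \frac{246118}{5597} + 30009 = \frac{167714255}{5597}$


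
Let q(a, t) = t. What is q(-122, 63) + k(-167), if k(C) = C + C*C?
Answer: 27785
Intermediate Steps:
k(C) = C + C²
q(-122, 63) + k(-167) = 63 - 167*(1 - 167) = 63 - 167*(-166) = 63 + 27722 = 27785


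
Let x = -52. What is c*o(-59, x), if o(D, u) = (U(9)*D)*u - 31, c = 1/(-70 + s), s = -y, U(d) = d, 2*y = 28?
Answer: -27581/84 ≈ -328.35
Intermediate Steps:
y = 14 (y = (1/2)*28 = 14)
s = -14 (s = -1*14 = -14)
c = -1/84 (c = 1/(-70 - 14) = 1/(-84) = -1/84 ≈ -0.011905)
o(D, u) = -31 + 9*D*u (o(D, u) = (9*D)*u - 31 = 9*D*u - 31 = -31 + 9*D*u)
c*o(-59, x) = -(-31 + 9*(-59)*(-52))/84 = -(-31 + 27612)/84 = -1/84*27581 = -27581/84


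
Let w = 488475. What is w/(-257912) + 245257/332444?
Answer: -24783964879/21435324232 ≈ -1.1562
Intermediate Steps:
w/(-257912) + 245257/332444 = 488475/(-257912) + 245257/332444 = 488475*(-1/257912) + 245257*(1/332444) = -488475/257912 + 245257/332444 = -24783964879/21435324232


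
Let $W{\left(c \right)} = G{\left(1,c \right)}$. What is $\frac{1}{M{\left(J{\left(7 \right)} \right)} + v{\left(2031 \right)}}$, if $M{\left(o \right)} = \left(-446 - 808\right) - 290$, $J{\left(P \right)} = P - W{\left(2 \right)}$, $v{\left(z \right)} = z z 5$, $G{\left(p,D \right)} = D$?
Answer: $\frac{1}{20623261} \approx 4.8489 \cdot 10^{-8}$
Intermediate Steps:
$v{\left(z \right)} = 5 z^{2}$ ($v{\left(z \right)} = z^{2} \cdot 5 = 5 z^{2}$)
$W{\left(c \right)} = c$
$J{\left(P \right)} = -2 + P$ ($J{\left(P \right)} = P - 2 = -2 + P$)
$M{\left(o \right)} = -1544$ ($M{\left(o \right)} = -1254 - 290 = -1544$)
$\frac{1}{M{\left(J{\left(7 \right)} \right)} + v{\left(2031 \right)}} = \frac{1}{-1544 + 5 \cdot 2031^{2}} = \frac{1}{-1544 + 5 \cdot 4124961} = \frac{1}{-1544 + 20624805} = \frac{1}{20623261}$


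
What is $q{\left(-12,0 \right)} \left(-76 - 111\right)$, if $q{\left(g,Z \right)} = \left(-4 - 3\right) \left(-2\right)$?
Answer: $-2618$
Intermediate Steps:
$q{\left(g,Z \right)} = 14$ ($q{\left(g,Z \right)} = \left(-7\right) \left(-2\right) = 14$)
$q{\left(-12,0 \right)} \left(-76 - 111\right) = 14 \left(-76 - 111\right) = 14 \left(-187\right) = -2618$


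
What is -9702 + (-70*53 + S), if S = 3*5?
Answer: -13397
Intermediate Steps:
S = 15
-9702 + (-70*53 + S) = -9702 + (-70*53 + 15) = -9702 + (-3710 + 15) = -9702 - 3695 = -13397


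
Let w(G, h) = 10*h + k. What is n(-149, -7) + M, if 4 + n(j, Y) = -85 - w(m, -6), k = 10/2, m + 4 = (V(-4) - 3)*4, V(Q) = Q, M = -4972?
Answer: -5006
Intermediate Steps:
m = -32 (m = -4 + (-4 - 3)*4 = -4 - 7*4 = -4 - 28 = -32)
k = 5 (k = 10*(1/2) = 5)
w(G, h) = 5 + 10*h (w(G, h) = 10*h + 5 = 5 + 10*h)
n(j, Y) = -34 (n(j, Y) = -4 + (-85 - (5 + 10*(-6))) = -4 + (-85 - (5 - 60)) = -4 + (-85 - 1*(-55)) = -4 + (-85 + 55) = -4 - 30 = -34)
n(-149, -7) + M = -34 - 4972 = -5006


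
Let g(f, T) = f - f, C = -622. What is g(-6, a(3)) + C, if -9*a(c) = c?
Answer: -622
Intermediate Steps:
a(c) = -c/9
g(f, T) = 0
g(-6, a(3)) + C = 0 - 622 = -622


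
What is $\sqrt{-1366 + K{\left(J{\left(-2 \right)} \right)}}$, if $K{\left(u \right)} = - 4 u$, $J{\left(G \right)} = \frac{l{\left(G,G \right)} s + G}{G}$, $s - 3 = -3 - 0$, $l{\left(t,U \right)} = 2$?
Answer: $i \sqrt{1370} \approx 37.013 i$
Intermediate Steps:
$s = 0$ ($s = 3 - 3 = 0$)
$J{\left(G \right)} = 1$ ($J{\left(G \right)} = \frac{2 \cdot 0 + G}{G} = \frac{0 + G}{G} = \frac{G}{G} = 1$)
$\sqrt{-1366 + K{\left(J{\left(-2 \right)} \right)}} = \sqrt{-1366 - 4} = \sqrt{-1370} = i \sqrt{1370}$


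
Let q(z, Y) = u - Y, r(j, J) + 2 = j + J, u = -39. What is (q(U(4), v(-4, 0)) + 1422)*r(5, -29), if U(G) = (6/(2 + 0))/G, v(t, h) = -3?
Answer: -36036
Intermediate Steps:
r(j, J) = -2 + J + j (r(j, J) = -2 + (j + J) = -2 + (J + j) = -2 + J + j)
U(G) = 3/G (U(G) = (6/2)/G = (6*(1/2))/G = 3/G)
q(z, Y) = -39 - Y
(q(U(4), v(-4, 0)) + 1422)*r(5, -29) = ((-39 - 1*(-3)) + 1422)*(-2 - 29 + 5) = ((-39 + 3) + 1422)*(-26) = (-36 + 1422)*(-26) = 1386*(-26) = -36036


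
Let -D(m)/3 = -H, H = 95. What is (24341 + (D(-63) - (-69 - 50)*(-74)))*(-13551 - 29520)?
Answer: -681383220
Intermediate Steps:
D(m) = 285 (D(m) = -(-3)*95 = -3*(-95) = 285)
(24341 + (D(-63) - (-69 - 50)*(-74)))*(-13551 - 29520) = (24341 + (285 - (-69 - 50)*(-74)))*(-13551 - 29520) = (24341 + (285 - (-119)*(-74)))*(-43071) = (24341 + (285 - 1*8806))*(-43071) = (24341 + (285 - 8806))*(-43071) = (24341 - 8521)*(-43071) = 15820*(-43071) = -681383220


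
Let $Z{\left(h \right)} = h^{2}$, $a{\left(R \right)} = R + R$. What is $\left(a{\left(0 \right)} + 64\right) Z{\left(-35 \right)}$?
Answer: $78400$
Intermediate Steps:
$a{\left(R \right)} = 2 R$
$\left(a{\left(0 \right)} + 64\right) Z{\left(-35 \right)} = \left(2 \cdot 0 + 64\right) \left(-35\right)^{2} = \left(0 + 64\right) 1225 = 64 \cdot 1225 = 78400$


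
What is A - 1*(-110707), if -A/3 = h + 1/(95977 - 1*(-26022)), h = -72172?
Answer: 39920878774/121999 ≈ 3.2722e+5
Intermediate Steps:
A = 26414735481/121999 (A = -3*(-72172 + 1/(95977 - 1*(-26022))) = -3*(-72172 + 1/(95977 + 26022)) = -3*(-72172 + 1/121999) = -3*(-8804911827/121999) = 26414735481/121999 ≈ 2.1652e+5)
A - 1*(-110707) = 26414735481/121999 - 1*(-110707) = 26414735481/121999 + 110707 = 39920878774/121999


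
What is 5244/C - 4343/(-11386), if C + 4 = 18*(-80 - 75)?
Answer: -23786921/15906242 ≈ -1.4954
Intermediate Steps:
C = -2794 (C = -4 + 18*(-80 - 75) = -4 + 18*(-155) = -4 - 2790 = -2794)
5244/C - 4343/(-11386) = 5244/(-2794) - 4343/(-11386) = 5244*(-1/2794) - 4343*(-1/11386) = -2622/1397 + 4343/11386 = -23786921/15906242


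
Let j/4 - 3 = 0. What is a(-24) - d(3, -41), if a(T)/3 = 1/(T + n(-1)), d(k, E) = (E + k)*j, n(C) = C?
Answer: 11397/25 ≈ 455.88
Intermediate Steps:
j = 12 (j = 12 + 4*0 = 12 + 0 = 12)
d(k, E) = 12*E + 12*k (d(k, E) = (E + k)*12 = 12*E + 12*k)
a(T) = 3/(-1 + T) (a(T) = 3/(T - 1) = 3/(-1 + T))
a(-24) - d(3, -41) = 3/(-1 - 24) - (12*(-41) + 12*3) = 3/(-25) - (-492 + 36) = 3*(-1/25) - 1*(-456) = -3/25 + 456 = 11397/25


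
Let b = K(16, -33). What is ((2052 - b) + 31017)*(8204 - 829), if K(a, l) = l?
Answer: 244127250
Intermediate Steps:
b = -33
((2052 - b) + 31017)*(8204 - 829) = ((2052 - 1*(-33)) + 31017)*(8204 - 829) = ((2052 + 33) + 31017)*7375 = (2085 + 31017)*7375 = 33102*7375 = 244127250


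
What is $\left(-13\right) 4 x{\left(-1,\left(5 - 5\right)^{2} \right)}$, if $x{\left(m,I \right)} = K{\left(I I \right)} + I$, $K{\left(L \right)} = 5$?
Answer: $-260$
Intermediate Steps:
$x{\left(m,I \right)} = 5 + I$
$\left(-13\right) 4 x{\left(-1,\left(5 - 5\right)^{2} \right)} = \left(-13\right) 4 \left(5 + \left(5 - 5\right)^{2}\right) = - 52 \left(5 + 0^{2}\right) = - 52 \left(5 + 0\right) = \left(-52\right) 5 = -260$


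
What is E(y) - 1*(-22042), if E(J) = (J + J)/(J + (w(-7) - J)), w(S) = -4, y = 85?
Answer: 43999/2 ≈ 22000.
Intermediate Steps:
E(J) = -J/2 (E(J) = (J + J)/(J + (-4 - J)) = (2*J)/(-4) = (2*J)*(-¼) = -J/2)
E(y) - 1*(-22042) = -½*85 - 1*(-22042) = -85/2 + 22042 = 43999/2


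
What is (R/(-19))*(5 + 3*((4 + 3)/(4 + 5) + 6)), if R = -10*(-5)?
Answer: -200/3 ≈ -66.667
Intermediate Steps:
R = 50
(R/(-19))*(5 + 3*((4 + 3)/(4 + 5) + 6)) = (50/(-19))*(5 + 3*((4 + 3)/(4 + 5) + 6)) = (50*(-1/19))*(5 + 3*(7/9 + 6)) = -50*(5 + 3*(7*(1/9) + 6))/19 = -50*(5 + 3*(7/9 + 6))/19 = -50*(5 + 3*(61/9))/19 = -50*(5 + 61/3)/19 = -50/19*76/3 = -200/3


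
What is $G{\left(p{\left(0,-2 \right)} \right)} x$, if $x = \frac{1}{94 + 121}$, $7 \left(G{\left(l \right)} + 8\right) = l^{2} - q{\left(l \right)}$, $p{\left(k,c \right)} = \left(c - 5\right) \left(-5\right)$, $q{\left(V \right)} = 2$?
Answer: $\frac{1167}{1505} \approx 0.77542$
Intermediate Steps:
$p{\left(k,c \right)} = 25 - 5 c$ ($p{\left(k,c \right)} = \left(-5 + c\right) \left(-5\right) = 25 - 5 c$)
$G{\left(l \right)} = - \frac{58}{7} + \frac{l^{2}}{7}$ ($G{\left(l \right)} = -8 + \frac{l^{2} - 2}{7} = -8 + \frac{-2 + l^{2}}{7} = -8 + \left(- \frac{2}{7} + \frac{l^{2}}{7}\right) = - \frac{58}{7} + \frac{l^{2}}{7}$)
$x = \frac{1}{215} \approx 0.0046512$
$G{\left(p{\left(0,-2 \right)} \right)} x = \left(- \frac{58}{7} + \frac{\left(25 - -10\right)^{2}}{7}\right) \frac{1}{215} = \left(- \frac{58}{7} + \frac{\left(25 + 10\right)^{2}}{7}\right) \frac{1}{215} = \left(- \frac{58}{7} + \frac{35^{2}}{7}\right) \frac{1}{215} = \left(- \frac{58}{7} + \frac{1}{7} \cdot 1225\right) \frac{1}{215} = \left(- \frac{58}{7} + 175\right) \frac{1}{215} = \frac{1167}{7} \cdot \frac{1}{215} = \frac{1167}{1505}$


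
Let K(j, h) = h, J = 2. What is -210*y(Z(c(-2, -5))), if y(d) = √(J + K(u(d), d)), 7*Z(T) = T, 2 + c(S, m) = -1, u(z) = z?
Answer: -30*√77 ≈ -263.25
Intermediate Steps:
c(S, m) = -3 (c(S, m) = -2 - 1 = -3)
Z(T) = T/7
y(d) = √(2 + d)
-210*y(Z(c(-2, -5))) = -210*√(2 + (⅐)*(-3)) = -210*√(2 - 3/7) = -30*√77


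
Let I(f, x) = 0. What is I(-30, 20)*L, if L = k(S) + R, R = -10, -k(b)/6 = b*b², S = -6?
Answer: 0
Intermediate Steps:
k(b) = -6*b³ (k(b) = -6*b*b² = -6*b³)
L = 1286 (L = -6*(-6)³ - 10 = -6*(-216) - 10 = 1296 - 10 = 1286)
I(-30, 20)*L = 0*1286 = 0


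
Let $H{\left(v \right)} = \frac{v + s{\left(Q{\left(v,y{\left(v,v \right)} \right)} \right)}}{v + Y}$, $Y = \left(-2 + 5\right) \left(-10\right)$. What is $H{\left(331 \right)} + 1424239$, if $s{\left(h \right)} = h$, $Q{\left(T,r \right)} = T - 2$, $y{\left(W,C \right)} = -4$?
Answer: $\frac{428696599}{301} \approx 1.4242 \cdot 10^{6}$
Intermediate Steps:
$Q{\left(T,r \right)} = -2 + T$
$Y = -30$ ($Y = 3 \left(-10\right) = -30$)
$H{\left(v \right)} = \frac{-2 + 2 v}{-30 + v}$ ($H{\left(v \right)} = \frac{v + \left(-2 + v\right)}{v - 30} = \frac{-2 + 2 v}{-30 + v}$)
$H{\left(331 \right)} + 1424239 = \frac{2 \left(-1 + 331\right)}{-30 + 331} + 1424239 = 2 \cdot \frac{1}{301} \cdot 330 + 1424239 = \frac{660}{301} + 1424239 = \frac{428696599}{301}$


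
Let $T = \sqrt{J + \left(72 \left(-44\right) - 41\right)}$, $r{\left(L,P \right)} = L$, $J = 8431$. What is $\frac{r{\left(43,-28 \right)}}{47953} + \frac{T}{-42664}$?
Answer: $\frac{43}{47953} - \frac{\sqrt{5222}}{42664} \approx -0.00079707$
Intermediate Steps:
$T = \sqrt{5222}$ ($T = \sqrt{8431 + \left(72 \left(-44\right) - 41\right)} = \sqrt{8431 - 3209} = \sqrt{5222} \approx 72.263$)
$\frac{r{\left(43,-28 \right)}}{47953} + \frac{T}{-42664} = \frac{43}{47953} + \frac{\sqrt{5222}}{-42664} = 43 \cdot \frac{1}{47953} + \sqrt{5222} \left(- \frac{1}{42664}\right) = \frac{43}{47953} - \frac{\sqrt{5222}}{42664}$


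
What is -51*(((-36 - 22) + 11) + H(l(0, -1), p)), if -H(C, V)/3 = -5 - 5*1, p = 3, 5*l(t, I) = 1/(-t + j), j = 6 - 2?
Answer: 867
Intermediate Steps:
j = 4
l(t, I) = 1/(5*(4 - t)) (l(t, I) = 1/(5*(-t + 4)) = 1/(5*(4 - t)))
H(C, V) = 30 (H(C, V) = -3*(-5 - 5*1) = -3*(-5 - 5) = -3*(-10) = 30)
-51*(((-36 - 22) + 11) + H(l(0, -1), p)) = -51*(((-36 - 22) + 11) + 30) = -51*((-58 + 11) + 30) = -51*(-47 + 30) = -51*(-17) = 867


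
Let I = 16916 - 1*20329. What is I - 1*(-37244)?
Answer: 33831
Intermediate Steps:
I = -3413 (I = 16916 - 20329 = -3413)
I - 1*(-37244) = -3413 - 1*(-37244) = -3413 + 37244 = 33831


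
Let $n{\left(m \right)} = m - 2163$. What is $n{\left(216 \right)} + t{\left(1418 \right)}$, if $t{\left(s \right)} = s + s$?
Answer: $889$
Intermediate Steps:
$n{\left(m \right)} = -2163 + m$
$t{\left(s \right)} = 2 s$
$n{\left(216 \right)} + t{\left(1418 \right)} = \left(-2163 + 216\right) + 2 \cdot 1418 = -1947 + 2836 = 889$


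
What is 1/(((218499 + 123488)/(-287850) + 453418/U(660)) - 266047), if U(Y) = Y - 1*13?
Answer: -186238950/49418018824939 ≈ -3.7686e-6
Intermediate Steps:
U(Y) = -13 + Y (U(Y) = Y - 13 = -13 + Y)
1/(((218499 + 123488)/(-287850) + 453418/U(660)) - 266047) = 1/(((218499 + 123488)/(-287850) + 453418/(-13 + 660)) - 266047) = 1/((341987*(-1/287850) + 453418/647) - 266047) = 1/((-341987/287850 + 453418*(1/647)) - 266047) = 1/((-341987/287850 + 453418/647) - 266047) = 1/(130295105711/186238950 - 266047) = 1/(-49418018824939/186238950) = -186238950/49418018824939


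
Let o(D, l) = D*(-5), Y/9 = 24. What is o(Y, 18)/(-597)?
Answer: 360/199 ≈ 1.8090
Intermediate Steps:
Y = 216 (Y = 9*24 = 216)
o(D, l) = -5*D
o(Y, 18)/(-597) = -5*216/(-597) = -1080*(-1/597) = 360/199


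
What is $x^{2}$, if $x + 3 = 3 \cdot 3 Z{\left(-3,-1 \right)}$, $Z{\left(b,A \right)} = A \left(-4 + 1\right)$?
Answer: $576$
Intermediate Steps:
$Z{\left(b,A \right)} = - 3 A$ ($Z{\left(b,A \right)} = A \left(-3\right) = - 3 A$)
$x = 24$ ($x = -3 + 3 \cdot 3 \left(\left(-3\right) \left(-1\right)\right) = -3 + 9 \cdot 3 = -3 + 27 = 24$)
$x^{2} = 24^{2} = 576$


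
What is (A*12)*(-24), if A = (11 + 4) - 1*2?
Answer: -3744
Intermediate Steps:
A = 13 (A = 15 - 2 = 13)
(A*12)*(-24) = (13*12)*(-24) = 156*(-24) = -3744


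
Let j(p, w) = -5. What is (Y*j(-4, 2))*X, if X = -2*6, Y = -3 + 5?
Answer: 120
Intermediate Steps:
Y = 2
X = -12
(Y*j(-4, 2))*X = (2*(-5))*(-12) = -10*(-12) = 120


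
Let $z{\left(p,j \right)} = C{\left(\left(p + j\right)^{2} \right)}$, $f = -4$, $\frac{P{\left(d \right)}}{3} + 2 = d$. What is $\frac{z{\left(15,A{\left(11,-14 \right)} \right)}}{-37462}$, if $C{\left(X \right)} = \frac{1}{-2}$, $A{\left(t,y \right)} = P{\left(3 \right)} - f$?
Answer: $\frac{1}{74924} \approx 1.3347 \cdot 10^{-5}$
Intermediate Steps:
$P{\left(d \right)} = -6 + 3 d$
$A{\left(t,y \right)} = 7$ ($A{\left(t,y \right)} = \left(-6 + 3 \cdot 3\right) - -4 = \left(-6 + 9\right) + 4 = 3 + 4 = 7$)
$C{\left(X \right)} = - \frac{1}{2}$
$z{\left(p,j \right)} = - \frac{1}{2}$
$\frac{z{\left(15,A{\left(11,-14 \right)} \right)}}{-37462} = - \frac{1}{2 \left(-37462\right)} = \left(- \frac{1}{2}\right) \left(- \frac{1}{37462}\right) = \frac{1}{74924}$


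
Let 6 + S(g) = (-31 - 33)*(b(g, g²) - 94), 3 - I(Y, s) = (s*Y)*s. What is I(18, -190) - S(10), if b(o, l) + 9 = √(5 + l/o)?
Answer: -656383 + 64*√15 ≈ -6.5614e+5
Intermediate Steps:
b(o, l) = -9 + √(5 + l/o)
I(Y, s) = 3 - Y*s² (I(Y, s) = 3 - s*Y*s = 3 - Y*s*s = 3 - Y*s²)
S(g) = 6586 - 64*√(5 + g) (S(g) = -6 + (-31 - 33)*((-9 + √(5 + g²/g)) - 94) = -6 - 64*((-9 + √(5 + g)) - 94) = -6 - 64*(-103 + √(5 + g)) = -6 + (6592 - 64*√(5 + g)) = 6586 - 64*√(5 + g))
I(18, -190) - S(10) = (3 - 1*18*(-190)²) - (6586 - 64*√(5 + 10)) = (3 - 1*18*36100) - (6586 - 64*√15) = (3 - 649800) + (-6586 + 64*√15) = -649797 + (-6586 + 64*√15) = -656383 + 64*√15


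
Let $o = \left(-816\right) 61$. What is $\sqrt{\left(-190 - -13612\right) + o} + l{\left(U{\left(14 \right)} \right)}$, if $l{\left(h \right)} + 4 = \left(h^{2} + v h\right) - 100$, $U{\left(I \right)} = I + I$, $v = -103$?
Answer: $-2204 + i \sqrt{36354} \approx -2204.0 + 190.67 i$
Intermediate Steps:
$o = -49776$
$U{\left(I \right)} = 2 I$
$l{\left(h \right)} = -104 + h^{2} - 103 h$ ($l{\left(h \right)} = -4 - \left(100 - h^{2} + 103 h\right) = -104 + h^{2} - 103 h$)
$\sqrt{\left(-190 - -13612\right) + o} + l{\left(U{\left(14 \right)} \right)} = \sqrt{\left(-190 - -13612\right) - 49776} - \left(104 - 784 + 103 \cdot 2 \cdot 14\right) = \sqrt{\left(-190 + 13612\right) - 49776} - \left(2988 - 784\right) = \sqrt{13422 - 49776} - 2204 = \sqrt{-36354} - 2204 = i \sqrt{36354} - 2204 = -2204 + i \sqrt{36354}$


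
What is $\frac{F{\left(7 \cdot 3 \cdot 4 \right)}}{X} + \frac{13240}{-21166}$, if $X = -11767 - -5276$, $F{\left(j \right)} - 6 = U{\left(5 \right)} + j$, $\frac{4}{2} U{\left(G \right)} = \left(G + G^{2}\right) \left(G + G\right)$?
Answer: $- \frac{45510340}{68694253} \approx -0.66251$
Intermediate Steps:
$U{\left(G \right)} = G \left(G + G^{2}\right)$ ($U{\left(G \right)} = \frac{\left(G + G^{2}\right) \left(G + G\right)}{2} = \frac{\left(G + G^{2}\right) 2 G}{2} = \frac{2 G \left(G + G^{2}\right)}{2} = G \left(G + G^{2}\right)$)
$F{\left(j \right)} = 156 + j$ ($F{\left(j \right)} = 6 + \left(5^{2} \left(1 + 5\right) + j\right) = 6 + \left(25 \cdot 6 + j\right) = 6 + \left(150 + j\right) = 156 + j$)
$X = -6491$ ($X = -11767 + 5276 = -6491$)
$\frac{F{\left(7 \cdot 3 \cdot 4 \right)}}{X} + \frac{13240}{-21166} = \frac{156 + 7 \cdot 3 \cdot 4}{-6491} + \frac{13240}{-21166} = \left(156 + 21 \cdot 4\right) \left(- \frac{1}{6491}\right) + 13240 \left(- \frac{1}{21166}\right) = \left(156 + 84\right) \left(- \frac{1}{6491}\right) - \frac{6620}{10583} = 240 \left(- \frac{1}{6491}\right) - \frac{6620}{10583} = - \frac{240}{6491} - \frac{6620}{10583} = - \frac{45510340}{68694253}$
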